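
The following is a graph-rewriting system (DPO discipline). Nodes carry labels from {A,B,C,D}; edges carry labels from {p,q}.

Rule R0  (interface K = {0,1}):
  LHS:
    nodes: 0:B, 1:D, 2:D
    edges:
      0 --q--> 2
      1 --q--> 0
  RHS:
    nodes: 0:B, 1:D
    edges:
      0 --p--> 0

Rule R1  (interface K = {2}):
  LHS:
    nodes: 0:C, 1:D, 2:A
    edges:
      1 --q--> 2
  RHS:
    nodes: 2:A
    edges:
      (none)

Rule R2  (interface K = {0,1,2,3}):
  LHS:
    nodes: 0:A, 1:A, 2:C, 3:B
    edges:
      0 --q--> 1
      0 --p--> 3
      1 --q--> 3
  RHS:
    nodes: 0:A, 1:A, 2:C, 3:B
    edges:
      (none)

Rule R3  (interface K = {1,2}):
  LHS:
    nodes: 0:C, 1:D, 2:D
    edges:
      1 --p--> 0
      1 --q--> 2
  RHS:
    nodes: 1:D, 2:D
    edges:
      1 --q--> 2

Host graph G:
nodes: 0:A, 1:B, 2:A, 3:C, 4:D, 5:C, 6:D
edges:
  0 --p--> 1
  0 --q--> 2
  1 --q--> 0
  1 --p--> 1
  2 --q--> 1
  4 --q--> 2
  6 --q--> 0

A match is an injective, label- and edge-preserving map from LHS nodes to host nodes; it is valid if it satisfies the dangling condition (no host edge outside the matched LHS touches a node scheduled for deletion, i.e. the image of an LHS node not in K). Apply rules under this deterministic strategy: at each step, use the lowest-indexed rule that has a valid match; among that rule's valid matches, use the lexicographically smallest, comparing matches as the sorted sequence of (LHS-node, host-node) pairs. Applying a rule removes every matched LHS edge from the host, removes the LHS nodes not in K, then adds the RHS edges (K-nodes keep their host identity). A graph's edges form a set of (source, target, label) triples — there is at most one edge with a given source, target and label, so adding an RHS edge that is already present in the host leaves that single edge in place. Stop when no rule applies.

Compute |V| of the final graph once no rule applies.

initial: |V|=7 |E|=7  E = 0-p->1 0-q->2 1-q->0 1-p->1 2-q->1 4-q->2 6-q->0
step 1: apply R1 at {0↦3, 1↦4, 2↦2}  → |V|=5 |E|=6  E = 0-p->1 0-q->2 1-q->0 1-p->1 2-q->1 6-q->0
step 2: apply R1 at {0↦5, 1↦6, 2↦0}  → |V|=3 |E|=5  E = 0-p->1 0-q->2 1-q->0 1-p->1 2-q->1
halt: no rule applies after step 2
NF nodes: {0:A, 1:B, 2:A}

Answer: 3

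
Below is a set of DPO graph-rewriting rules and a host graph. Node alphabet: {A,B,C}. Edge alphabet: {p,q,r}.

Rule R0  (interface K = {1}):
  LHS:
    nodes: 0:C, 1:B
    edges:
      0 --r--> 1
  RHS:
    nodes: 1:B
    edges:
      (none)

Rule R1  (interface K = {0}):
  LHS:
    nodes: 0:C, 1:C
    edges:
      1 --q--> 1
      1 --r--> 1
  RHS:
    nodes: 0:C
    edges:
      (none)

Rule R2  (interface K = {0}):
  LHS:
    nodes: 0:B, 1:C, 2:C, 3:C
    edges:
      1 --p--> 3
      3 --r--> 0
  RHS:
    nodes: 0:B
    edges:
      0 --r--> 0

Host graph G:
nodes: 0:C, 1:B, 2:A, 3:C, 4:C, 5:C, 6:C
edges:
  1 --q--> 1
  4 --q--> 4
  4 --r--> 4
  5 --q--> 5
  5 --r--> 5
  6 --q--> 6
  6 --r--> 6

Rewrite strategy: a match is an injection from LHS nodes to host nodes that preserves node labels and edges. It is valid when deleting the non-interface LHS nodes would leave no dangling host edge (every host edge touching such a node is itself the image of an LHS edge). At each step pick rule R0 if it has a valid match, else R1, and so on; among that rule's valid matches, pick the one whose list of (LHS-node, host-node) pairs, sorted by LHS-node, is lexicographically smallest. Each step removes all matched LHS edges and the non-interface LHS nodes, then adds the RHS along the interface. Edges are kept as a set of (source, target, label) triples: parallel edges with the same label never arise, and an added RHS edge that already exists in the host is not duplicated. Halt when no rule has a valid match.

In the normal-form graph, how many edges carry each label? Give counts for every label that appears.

Answer: q:1

Rewrite trace:
initial: |V|=7 |E|=7  E = 1-q->1 4-q->4 4-r->4 5-q->5 5-r->5 6-q->6 6-r->6
step 1: apply R1 at {0↦0, 1↦4}  → |V|=6 |E|=5  E = 1-q->1 5-q->5 5-r->5 6-q->6 6-r->6
step 2: apply R1 at {0↦0, 1↦5}  → |V|=5 |E|=3  E = 1-q->1 6-q->6 6-r->6
step 3: apply R1 at {0↦0, 1↦6}  → |V|=4 |E|=1  E = 1-q->1
halt: no rule applies after step 3
NF edges: [(1, 1, 'q')]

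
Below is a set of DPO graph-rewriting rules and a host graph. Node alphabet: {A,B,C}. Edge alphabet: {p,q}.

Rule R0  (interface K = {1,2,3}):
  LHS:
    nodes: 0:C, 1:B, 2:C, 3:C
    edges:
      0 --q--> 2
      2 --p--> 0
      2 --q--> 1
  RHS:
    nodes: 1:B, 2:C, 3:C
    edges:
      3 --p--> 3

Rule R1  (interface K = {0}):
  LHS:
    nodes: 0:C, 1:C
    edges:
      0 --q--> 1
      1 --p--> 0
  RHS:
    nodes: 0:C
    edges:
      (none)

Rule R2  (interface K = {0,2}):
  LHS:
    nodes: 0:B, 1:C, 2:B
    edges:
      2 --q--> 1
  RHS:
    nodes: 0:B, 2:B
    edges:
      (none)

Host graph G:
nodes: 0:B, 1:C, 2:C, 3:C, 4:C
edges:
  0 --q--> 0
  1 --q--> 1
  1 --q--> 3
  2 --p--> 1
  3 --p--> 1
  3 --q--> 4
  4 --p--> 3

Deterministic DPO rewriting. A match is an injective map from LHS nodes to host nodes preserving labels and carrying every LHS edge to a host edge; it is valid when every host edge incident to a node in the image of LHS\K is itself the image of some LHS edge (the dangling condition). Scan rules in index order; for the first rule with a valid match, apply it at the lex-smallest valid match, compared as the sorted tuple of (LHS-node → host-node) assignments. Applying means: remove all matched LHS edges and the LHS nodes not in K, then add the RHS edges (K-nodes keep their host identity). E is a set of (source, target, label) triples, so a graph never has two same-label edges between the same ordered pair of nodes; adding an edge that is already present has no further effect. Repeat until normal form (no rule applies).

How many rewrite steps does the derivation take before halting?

Answer: 2

Steps:
start.  V:5 E:7  edges: 0-q->0 1-q->1 1-q->3 2-p->1 3-p->1 3-q->4 4-p->3
1. fire R1 via {0↦3, 1↦4}  →  V:4 E:5  edges: 0-q->0 1-q->1 1-q->3 2-p->1 3-p->1
2. fire R1 via {0↦1, 1↦3}  →  V:3 E:3  edges: 0-q->0 1-q->1 2-p->1
final graph: no rule applies after step 2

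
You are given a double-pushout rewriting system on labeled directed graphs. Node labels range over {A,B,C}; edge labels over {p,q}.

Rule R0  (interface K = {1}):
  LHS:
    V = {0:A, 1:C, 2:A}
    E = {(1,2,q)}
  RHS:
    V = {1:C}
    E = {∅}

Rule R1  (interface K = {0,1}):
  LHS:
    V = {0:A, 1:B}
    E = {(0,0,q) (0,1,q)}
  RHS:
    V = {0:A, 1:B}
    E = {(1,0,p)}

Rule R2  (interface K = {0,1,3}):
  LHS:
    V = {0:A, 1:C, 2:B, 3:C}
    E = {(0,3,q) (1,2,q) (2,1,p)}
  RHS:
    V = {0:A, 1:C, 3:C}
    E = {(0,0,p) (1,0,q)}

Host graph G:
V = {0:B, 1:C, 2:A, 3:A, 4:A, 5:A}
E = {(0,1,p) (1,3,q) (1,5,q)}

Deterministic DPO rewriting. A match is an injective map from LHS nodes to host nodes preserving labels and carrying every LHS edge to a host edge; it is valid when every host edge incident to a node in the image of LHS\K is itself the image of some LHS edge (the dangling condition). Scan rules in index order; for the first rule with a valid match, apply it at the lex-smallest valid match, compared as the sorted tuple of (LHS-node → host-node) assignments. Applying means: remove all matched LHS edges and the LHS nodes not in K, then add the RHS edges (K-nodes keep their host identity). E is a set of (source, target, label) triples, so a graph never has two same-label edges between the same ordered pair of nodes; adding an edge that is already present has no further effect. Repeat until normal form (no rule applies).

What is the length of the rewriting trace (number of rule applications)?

Answer: 2

Steps:
start.  V:6 E:3  edges: 0-p->1 1-q->3 1-q->5
1. fire R0 via {0↦2, 1↦1, 2↦3}  →  V:4 E:2  edges: 0-p->1 1-q->5
2. fire R0 via {0↦4, 1↦1, 2↦5}  →  V:2 E:1  edges: 0-p->1
normal form: no rule applies after step 2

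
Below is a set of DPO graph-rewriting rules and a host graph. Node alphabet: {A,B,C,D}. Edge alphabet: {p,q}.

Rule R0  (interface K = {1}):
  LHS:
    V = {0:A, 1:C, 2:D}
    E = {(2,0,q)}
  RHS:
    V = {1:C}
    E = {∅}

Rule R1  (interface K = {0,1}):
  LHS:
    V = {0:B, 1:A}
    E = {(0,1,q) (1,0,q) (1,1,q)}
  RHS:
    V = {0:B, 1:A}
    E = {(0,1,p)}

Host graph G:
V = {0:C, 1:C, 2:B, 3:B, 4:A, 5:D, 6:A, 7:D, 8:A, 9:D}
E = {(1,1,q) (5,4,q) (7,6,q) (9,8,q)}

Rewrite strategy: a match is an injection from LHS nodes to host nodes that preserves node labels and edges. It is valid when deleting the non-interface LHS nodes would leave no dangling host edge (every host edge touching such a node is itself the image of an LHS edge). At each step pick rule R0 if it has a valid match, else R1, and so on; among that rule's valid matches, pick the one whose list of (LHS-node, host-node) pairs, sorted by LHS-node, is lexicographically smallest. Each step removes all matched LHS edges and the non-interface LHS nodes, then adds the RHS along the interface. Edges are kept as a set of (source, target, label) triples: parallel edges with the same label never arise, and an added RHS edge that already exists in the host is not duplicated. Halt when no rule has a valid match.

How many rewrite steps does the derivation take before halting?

initial: |V|=10 |E|=4  E = 1-q->1 5-q->4 7-q->6 9-q->8
step 1: apply R0 at {0↦4, 1↦0, 2↦5}  → |V|=8 |E|=3  E = 1-q->1 7-q->6 9-q->8
step 2: apply R0 at {0↦6, 1↦0, 2↦7}  → |V|=6 |E|=2  E = 1-q->1 9-q->8
step 3: apply R0 at {0↦8, 1↦0, 2↦9}  → |V|=4 |E|=1  E = 1-q->1
final graph: no rule applies after step 3

Answer: 3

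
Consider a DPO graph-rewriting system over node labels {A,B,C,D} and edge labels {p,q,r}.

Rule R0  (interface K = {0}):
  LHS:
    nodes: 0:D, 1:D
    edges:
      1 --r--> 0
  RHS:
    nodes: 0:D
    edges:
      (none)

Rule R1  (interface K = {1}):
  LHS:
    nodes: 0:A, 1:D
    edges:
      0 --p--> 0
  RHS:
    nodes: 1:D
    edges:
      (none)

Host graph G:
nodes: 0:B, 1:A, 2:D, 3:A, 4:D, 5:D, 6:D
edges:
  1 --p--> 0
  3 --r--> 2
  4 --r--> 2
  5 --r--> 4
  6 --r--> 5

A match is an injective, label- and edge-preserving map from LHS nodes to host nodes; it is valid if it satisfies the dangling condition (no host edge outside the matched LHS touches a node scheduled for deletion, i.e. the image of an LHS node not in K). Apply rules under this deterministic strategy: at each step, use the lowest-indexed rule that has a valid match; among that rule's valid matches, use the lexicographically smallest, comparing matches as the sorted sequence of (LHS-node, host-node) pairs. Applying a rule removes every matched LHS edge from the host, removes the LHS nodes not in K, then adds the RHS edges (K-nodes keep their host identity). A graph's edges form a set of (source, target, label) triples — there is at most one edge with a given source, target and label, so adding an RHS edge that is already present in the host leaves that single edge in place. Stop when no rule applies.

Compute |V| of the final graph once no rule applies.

start.  V:7 E:5  edges: 1-p->0 3-r->2 4-r->2 5-r->4 6-r->5
1. fire R0 via {0↦5, 1↦6}  →  V:6 E:4  edges: 1-p->0 3-r->2 4-r->2 5-r->4
2. fire R0 via {0↦4, 1↦5}  →  V:5 E:3  edges: 1-p->0 3-r->2 4-r->2
3. fire R0 via {0↦2, 1↦4}  →  V:4 E:2  edges: 1-p->0 3-r->2
final graph: no rule applies after step 3
NF nodes: {0:B, 1:A, 2:D, 3:A}

Answer: 4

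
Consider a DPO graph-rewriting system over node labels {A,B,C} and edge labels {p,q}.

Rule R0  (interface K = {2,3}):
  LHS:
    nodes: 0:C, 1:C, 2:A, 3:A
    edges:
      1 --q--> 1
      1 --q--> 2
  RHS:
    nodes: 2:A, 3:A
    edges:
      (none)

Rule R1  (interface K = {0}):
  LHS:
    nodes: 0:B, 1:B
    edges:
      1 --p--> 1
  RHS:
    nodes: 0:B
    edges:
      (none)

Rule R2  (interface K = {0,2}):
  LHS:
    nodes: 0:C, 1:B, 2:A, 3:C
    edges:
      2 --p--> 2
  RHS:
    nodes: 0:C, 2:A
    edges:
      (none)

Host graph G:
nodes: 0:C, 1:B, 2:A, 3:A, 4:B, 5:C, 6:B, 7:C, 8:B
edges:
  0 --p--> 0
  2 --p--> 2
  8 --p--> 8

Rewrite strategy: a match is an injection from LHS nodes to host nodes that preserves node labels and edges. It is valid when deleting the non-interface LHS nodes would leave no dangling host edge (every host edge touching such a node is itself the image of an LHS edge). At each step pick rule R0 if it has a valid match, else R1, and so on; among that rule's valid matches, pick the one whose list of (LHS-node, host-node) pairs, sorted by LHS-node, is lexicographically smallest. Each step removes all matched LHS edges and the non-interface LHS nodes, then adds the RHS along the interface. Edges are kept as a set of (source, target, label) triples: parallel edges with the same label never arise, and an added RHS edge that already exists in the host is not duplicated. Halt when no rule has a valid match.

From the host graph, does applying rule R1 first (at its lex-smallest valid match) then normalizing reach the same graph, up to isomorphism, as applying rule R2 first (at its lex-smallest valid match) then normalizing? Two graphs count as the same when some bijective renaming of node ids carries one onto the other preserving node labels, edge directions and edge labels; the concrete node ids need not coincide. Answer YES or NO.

branch R1-first: apply at {0↦1, 1↦8} → |E|=2, then 1 more step(s) → NF |V|=6 |E|=1 V={0:C, 2:A, 3:A, 4:B, 6:B, 7:C} E=0-p->0
branch R2-first: apply at {0↦0, 1↦1, 2↦2, 3↦5} → |E|=2, then 1 more step(s) → NF |V|=6 |E|=1 V={0:C, 2:A, 3:A, 4:B, 6:B, 7:C} E=0-p->0
graphs isomorphic (equal up to label-preserving node renaming)

Answer: YES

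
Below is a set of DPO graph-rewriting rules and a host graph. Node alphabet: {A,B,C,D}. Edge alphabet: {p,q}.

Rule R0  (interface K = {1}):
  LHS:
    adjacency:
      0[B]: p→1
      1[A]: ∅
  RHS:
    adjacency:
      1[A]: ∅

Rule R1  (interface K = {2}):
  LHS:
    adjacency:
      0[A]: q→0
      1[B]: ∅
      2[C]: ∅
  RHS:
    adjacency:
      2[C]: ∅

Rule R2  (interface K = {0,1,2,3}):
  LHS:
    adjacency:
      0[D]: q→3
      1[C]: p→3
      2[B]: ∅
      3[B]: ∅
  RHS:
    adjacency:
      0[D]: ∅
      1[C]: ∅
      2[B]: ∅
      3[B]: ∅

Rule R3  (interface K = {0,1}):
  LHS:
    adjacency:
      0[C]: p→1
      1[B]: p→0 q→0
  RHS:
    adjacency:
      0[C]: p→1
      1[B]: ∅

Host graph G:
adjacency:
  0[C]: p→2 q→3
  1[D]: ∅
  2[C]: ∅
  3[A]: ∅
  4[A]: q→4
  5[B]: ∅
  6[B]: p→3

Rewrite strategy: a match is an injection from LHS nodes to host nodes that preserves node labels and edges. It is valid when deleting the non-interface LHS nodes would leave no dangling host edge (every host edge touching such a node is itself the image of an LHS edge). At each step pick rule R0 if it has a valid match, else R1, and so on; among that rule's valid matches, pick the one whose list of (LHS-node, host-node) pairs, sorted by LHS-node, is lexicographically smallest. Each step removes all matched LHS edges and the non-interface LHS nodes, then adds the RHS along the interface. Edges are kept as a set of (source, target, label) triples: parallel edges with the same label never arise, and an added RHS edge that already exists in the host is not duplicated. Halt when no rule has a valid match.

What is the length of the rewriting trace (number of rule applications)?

[0] host  ⇒  7 nodes, 4 edges  {0-p->2 0-q->3 4-q->4 6-p->3}
[1] R0 @ {0↦6, 1↦3}  ⇒  6 nodes, 3 edges  {0-p->2 0-q->3 4-q->4}
[2] R1 @ {0↦4, 1↦5, 2↦0}  ⇒  4 nodes, 2 edges  {0-p->2 0-q->3}
final graph: no rule applies after step 2

Answer: 2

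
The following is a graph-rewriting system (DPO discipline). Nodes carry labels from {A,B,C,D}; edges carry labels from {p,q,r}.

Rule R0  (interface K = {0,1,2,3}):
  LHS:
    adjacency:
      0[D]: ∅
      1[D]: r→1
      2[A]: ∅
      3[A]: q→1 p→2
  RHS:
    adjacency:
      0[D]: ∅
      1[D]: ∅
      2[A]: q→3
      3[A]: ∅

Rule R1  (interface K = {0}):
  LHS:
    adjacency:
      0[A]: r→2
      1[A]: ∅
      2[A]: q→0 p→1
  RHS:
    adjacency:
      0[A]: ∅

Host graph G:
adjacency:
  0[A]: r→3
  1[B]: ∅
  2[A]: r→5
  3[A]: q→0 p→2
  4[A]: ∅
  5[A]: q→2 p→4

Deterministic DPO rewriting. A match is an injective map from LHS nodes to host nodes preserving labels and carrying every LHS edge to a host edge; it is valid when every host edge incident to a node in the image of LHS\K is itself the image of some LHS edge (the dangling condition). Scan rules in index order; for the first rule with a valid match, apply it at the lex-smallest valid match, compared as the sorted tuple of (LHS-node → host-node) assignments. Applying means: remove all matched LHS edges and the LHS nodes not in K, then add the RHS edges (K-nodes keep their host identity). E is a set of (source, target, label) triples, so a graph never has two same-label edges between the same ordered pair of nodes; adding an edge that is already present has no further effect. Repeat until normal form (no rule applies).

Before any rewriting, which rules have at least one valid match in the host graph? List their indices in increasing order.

Answer: [R1]

Derivation:
R0: no valid match — LHS pattern not found
R1: 1 valid match — {0↦2, 1↦4, 2↦5}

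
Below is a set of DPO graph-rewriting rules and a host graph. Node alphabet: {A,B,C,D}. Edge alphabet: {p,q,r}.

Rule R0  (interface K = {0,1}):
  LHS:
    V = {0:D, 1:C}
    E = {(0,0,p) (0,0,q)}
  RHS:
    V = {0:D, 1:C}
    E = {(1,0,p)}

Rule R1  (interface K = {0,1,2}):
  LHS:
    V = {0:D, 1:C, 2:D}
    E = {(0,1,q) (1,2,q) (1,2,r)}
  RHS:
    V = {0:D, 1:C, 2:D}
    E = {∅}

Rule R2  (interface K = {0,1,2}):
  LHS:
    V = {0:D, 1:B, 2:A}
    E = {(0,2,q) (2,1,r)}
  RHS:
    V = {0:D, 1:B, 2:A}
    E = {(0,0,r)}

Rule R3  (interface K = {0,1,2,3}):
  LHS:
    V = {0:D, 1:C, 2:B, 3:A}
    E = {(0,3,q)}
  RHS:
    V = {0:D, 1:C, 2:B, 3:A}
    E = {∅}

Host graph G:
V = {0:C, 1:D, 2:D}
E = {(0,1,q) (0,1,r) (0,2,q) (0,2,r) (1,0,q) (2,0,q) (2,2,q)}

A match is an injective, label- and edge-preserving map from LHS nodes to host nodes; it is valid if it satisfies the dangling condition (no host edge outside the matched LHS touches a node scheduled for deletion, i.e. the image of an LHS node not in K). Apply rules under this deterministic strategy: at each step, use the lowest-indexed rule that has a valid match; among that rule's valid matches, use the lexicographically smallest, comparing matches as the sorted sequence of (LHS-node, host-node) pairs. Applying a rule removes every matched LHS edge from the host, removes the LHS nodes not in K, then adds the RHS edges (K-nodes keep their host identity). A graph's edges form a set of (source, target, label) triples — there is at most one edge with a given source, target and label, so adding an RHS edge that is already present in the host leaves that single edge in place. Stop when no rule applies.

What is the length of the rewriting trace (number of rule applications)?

start.  V:3 E:7  edges: 0-q->1 0-r->1 0-q->2 0-r->2 1-q->0 2-q->0 2-q->2
1. fire R1 via {0↦1, 1↦0, 2↦2}  →  V:3 E:4  edges: 0-q->1 0-r->1 2-q->0 2-q->2
2. fire R1 via {0↦2, 1↦0, 2↦1}  →  V:3 E:1  edges: 2-q->2
halt: no rule applies after step 2

Answer: 2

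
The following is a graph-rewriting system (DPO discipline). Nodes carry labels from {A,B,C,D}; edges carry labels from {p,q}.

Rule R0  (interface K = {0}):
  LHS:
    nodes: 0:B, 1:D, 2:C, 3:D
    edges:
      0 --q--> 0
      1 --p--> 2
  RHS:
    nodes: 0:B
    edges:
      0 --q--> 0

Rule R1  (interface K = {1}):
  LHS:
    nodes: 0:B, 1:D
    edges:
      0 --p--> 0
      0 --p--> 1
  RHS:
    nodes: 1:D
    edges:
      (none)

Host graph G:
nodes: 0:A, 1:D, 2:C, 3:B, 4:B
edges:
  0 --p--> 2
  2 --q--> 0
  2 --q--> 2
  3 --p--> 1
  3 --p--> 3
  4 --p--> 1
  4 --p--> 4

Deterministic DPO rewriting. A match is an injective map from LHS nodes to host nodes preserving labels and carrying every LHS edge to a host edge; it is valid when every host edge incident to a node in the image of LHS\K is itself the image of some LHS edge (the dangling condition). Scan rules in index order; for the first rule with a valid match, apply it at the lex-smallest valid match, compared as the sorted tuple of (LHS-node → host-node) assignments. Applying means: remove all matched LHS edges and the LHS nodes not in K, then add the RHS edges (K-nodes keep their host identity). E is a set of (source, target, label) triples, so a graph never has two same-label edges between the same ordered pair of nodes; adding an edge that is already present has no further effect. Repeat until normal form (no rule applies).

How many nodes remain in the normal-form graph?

Answer: 3

Steps:
initial: |V|=5 |E|=7  E = 0-p->2 2-q->0 2-q->2 3-p->1 3-p->3 4-p->1 4-p->4
step 1: apply R1 at {0↦3, 1↦1}  → |V|=4 |E|=5  E = 0-p->2 2-q->0 2-q->2 4-p->1 4-p->4
step 2: apply R1 at {0↦4, 1↦1}  → |V|=3 |E|=3  E = 0-p->2 2-q->0 2-q->2
halt: no rule applies after step 2
NF nodes: {0:A, 1:D, 2:C}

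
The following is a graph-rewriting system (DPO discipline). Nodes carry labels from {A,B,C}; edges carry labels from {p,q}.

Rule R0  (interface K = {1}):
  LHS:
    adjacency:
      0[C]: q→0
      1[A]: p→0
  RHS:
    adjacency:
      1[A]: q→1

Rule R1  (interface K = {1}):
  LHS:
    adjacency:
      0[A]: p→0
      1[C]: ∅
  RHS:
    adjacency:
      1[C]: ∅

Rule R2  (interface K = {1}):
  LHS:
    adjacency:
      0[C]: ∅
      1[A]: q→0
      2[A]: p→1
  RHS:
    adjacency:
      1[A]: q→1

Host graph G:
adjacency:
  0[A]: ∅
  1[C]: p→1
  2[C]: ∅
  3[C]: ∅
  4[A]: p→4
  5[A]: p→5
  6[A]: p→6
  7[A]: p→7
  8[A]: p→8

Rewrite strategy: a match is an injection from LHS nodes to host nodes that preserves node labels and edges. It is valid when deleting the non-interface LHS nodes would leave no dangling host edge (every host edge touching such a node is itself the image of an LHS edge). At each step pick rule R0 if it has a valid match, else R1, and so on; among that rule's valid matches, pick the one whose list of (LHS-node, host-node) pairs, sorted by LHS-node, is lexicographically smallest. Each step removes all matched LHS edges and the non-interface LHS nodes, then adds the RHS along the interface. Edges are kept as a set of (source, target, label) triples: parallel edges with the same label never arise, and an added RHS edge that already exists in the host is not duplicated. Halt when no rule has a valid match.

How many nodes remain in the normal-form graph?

[0] host  ⇒  9 nodes, 6 edges  {1-p->1 4-p->4 5-p->5 6-p->6 7-p->7 8-p->8}
[1] R1 @ {0↦4, 1↦1}  ⇒  8 nodes, 5 edges  {1-p->1 5-p->5 6-p->6 7-p->7 8-p->8}
[2] R1 @ {0↦5, 1↦1}  ⇒  7 nodes, 4 edges  {1-p->1 6-p->6 7-p->7 8-p->8}
[3] R1 @ {0↦6, 1↦1}  ⇒  6 nodes, 3 edges  {1-p->1 7-p->7 8-p->8}
[4] R1 @ {0↦7, 1↦1}  ⇒  5 nodes, 2 edges  {1-p->1 8-p->8}
[5] R1 @ {0↦8, 1↦1}  ⇒  4 nodes, 1 edges  {1-p->1}
halt: no rule applies after step 5
NF nodes: {0:A, 1:C, 2:C, 3:C}

Answer: 4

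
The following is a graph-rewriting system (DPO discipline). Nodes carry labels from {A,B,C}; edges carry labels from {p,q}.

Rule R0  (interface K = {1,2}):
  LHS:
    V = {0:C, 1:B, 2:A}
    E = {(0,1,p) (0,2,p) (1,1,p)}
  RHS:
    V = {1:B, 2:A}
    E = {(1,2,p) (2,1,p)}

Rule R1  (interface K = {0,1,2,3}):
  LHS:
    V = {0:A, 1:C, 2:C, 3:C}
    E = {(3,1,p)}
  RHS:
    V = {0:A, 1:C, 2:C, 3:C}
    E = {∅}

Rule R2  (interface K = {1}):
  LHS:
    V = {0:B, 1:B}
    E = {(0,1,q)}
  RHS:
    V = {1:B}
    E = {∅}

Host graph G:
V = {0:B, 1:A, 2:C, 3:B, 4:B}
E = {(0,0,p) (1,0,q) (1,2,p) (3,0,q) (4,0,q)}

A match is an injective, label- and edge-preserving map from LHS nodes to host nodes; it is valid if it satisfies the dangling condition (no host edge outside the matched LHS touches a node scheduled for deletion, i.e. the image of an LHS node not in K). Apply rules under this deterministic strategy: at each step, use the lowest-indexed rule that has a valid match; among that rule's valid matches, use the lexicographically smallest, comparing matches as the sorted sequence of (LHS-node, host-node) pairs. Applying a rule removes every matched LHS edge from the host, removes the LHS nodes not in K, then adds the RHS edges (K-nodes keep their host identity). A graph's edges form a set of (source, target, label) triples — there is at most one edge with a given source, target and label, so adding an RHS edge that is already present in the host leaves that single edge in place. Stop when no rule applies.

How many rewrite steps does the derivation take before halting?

Answer: 2

Derivation:
initial: |V|=5 |E|=5  E = 0-p->0 1-q->0 1-p->2 3-q->0 4-q->0
step 1: apply R2 at {0↦3, 1↦0}  → |V|=4 |E|=4  E = 0-p->0 1-q->0 1-p->2 4-q->0
step 2: apply R2 at {0↦4, 1↦0}  → |V|=3 |E|=3  E = 0-p->0 1-q->0 1-p->2
halt: no rule applies after step 2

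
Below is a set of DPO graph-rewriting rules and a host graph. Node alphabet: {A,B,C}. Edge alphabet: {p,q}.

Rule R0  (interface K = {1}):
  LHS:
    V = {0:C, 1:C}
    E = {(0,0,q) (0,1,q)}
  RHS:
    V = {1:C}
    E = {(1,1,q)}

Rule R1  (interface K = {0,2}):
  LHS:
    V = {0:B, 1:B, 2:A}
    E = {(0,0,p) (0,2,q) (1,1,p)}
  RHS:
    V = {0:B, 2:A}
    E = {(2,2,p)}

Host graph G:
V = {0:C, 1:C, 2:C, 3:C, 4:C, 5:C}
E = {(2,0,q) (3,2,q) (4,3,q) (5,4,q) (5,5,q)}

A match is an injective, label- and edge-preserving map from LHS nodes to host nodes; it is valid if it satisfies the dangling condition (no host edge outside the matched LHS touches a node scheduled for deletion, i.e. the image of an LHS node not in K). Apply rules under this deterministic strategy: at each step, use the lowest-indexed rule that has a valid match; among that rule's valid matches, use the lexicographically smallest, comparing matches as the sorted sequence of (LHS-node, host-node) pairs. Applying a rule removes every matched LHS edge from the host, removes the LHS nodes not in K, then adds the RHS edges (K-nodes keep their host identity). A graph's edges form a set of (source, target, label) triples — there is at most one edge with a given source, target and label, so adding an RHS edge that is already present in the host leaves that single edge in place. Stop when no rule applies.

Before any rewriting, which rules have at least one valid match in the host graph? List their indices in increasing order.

Answer: [R0]

Rewrite trace:
R0: 1 valid match — {0↦5, 1↦4}
R1: no valid match — LHS pattern not found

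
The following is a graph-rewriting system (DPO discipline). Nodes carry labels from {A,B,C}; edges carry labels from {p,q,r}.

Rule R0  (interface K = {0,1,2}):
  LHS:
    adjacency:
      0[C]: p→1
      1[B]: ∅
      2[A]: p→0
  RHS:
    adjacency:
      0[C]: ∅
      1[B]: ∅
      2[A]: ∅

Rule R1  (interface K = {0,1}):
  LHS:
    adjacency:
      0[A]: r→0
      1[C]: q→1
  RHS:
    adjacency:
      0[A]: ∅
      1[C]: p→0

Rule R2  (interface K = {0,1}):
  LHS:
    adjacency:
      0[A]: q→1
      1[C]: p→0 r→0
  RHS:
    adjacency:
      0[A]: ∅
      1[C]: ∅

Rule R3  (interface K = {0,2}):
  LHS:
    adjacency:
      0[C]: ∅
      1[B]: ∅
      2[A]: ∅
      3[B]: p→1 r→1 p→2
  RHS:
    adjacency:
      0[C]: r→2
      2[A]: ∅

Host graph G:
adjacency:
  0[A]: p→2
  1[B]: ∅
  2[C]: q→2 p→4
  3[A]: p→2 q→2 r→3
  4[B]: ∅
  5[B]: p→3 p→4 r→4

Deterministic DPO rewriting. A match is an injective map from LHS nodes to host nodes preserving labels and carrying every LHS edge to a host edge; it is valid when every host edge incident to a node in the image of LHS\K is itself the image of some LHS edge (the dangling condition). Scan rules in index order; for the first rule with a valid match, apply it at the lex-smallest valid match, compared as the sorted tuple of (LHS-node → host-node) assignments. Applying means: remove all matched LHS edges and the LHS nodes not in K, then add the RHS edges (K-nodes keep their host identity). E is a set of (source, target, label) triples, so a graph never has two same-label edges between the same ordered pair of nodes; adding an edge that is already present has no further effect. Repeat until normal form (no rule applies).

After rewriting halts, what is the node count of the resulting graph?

initial: |V|=6 |E|=9  E = 0-p->2 2-q->2 2-p->4 3-p->2 3-q->2 3-r->3 5-p->3 5-p->4 5-r->4
step 1: apply R0 at {0↦2, 1↦4, 2↦0}  → |V|=6 |E|=7  E = 2-q->2 3-p->2 3-q->2 3-r->3 5-p->3 5-p->4 5-r->4
step 2: apply R1 at {0↦3, 1↦2}  → |V|=6 |E|=6  E = 2-p->3 3-p->2 3-q->2 5-p->3 5-p->4 5-r->4
step 3: apply R3 at {0↦2, 1↦4, 2↦3, 3↦5}  → |V|=4 |E|=4  E = 2-p->3 2-r->3 3-p->2 3-q->2
step 4: apply R2 at {0↦3, 1↦2}  → |V|=4 |E|=1  E = 3-p->2
final graph: no rule applies after step 4
NF nodes: {0:A, 1:B, 2:C, 3:A}

Answer: 4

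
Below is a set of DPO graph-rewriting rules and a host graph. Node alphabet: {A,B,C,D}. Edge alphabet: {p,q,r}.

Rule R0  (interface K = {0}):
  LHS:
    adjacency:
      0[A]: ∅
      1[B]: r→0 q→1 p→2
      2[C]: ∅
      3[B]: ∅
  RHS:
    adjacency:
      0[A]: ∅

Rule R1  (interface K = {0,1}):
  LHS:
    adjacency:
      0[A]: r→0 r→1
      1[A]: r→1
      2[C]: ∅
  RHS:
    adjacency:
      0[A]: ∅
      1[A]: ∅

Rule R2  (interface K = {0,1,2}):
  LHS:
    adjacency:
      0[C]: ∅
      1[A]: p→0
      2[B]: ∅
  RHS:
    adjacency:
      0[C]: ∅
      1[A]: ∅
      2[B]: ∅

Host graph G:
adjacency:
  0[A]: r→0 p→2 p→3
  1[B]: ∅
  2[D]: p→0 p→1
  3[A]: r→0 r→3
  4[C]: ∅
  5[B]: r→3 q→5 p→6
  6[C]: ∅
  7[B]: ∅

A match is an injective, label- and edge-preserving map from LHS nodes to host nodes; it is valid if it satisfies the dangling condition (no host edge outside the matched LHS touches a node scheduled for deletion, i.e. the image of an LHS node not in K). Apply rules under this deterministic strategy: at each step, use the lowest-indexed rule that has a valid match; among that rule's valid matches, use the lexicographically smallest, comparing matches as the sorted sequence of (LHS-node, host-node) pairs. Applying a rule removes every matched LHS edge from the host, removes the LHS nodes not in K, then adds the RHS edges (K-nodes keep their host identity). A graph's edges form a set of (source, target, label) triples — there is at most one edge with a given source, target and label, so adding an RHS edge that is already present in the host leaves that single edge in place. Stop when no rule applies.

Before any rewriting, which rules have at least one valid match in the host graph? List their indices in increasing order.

R0: 1 valid match — {0↦3, 1↦5, 2↦6, 3↦7}
R1: 1 valid match — {0↦3, 1↦0, 2↦4}
R2: no valid match — LHS pattern not found

Answer: [R0,R1]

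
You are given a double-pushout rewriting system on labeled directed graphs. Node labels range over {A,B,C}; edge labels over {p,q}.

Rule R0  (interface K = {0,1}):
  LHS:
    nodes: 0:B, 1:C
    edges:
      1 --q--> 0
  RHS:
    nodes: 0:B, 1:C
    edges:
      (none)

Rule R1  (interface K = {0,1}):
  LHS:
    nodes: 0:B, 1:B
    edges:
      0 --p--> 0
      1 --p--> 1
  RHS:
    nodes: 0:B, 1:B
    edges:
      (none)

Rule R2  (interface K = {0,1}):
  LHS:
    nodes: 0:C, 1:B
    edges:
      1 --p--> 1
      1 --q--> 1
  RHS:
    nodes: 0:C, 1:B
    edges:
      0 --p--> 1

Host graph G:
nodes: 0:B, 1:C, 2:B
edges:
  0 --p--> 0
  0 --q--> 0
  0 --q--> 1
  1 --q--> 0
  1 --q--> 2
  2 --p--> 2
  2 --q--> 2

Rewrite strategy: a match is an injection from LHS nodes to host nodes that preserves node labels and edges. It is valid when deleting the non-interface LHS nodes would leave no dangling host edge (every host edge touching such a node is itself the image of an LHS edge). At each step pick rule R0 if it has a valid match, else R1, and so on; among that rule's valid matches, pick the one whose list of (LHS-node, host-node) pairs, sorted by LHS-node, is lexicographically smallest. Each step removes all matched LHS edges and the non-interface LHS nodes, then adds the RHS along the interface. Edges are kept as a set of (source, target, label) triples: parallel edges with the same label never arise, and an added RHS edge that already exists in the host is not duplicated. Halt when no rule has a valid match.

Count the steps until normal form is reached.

Answer: 3

Derivation:
[0] host  ⇒  3 nodes, 7 edges  {0-p->0 0-q->0 0-q->1 1-q->0 1-q->2 2-p->2 2-q->2}
[1] R0 @ {0↦0, 1↦1}  ⇒  3 nodes, 6 edges  {0-p->0 0-q->0 0-q->1 1-q->2 2-p->2 2-q->2}
[2] R0 @ {0↦2, 1↦1}  ⇒  3 nodes, 5 edges  {0-p->0 0-q->0 0-q->1 2-p->2 2-q->2}
[3] R1 @ {0↦0, 1↦2}  ⇒  3 nodes, 3 edges  {0-q->0 0-q->1 2-q->2}
halt: no rule applies after step 3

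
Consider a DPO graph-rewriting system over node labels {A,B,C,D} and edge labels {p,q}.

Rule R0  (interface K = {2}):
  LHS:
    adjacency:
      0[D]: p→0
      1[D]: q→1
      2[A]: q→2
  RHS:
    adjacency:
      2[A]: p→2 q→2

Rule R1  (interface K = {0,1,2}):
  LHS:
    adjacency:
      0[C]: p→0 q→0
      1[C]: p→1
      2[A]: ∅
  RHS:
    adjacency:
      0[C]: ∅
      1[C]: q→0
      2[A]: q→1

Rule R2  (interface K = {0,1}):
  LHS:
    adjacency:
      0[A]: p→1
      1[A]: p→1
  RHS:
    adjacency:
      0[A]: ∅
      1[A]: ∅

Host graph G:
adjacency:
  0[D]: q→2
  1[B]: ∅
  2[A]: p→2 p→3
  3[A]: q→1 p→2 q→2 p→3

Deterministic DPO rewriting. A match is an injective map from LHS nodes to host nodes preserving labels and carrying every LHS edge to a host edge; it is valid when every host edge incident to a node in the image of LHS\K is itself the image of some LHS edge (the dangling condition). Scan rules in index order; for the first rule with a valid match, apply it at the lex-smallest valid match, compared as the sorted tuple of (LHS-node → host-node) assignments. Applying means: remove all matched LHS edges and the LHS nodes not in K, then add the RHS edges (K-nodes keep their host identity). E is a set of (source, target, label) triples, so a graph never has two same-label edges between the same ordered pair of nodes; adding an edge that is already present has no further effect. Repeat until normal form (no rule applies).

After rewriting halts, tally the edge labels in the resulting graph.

Answer: q:3

Steps:
start.  V:4 E:7  edges: 0-q->2 2-p->2 2-p->3 3-q->1 3-p->2 3-q->2 3-p->3
1. fire R2 via {0↦2, 1↦3}  →  V:4 E:5  edges: 0-q->2 2-p->2 3-q->1 3-p->2 3-q->2
2. fire R2 via {0↦3, 1↦2}  →  V:4 E:3  edges: 0-q->2 3-q->1 3-q->2
final graph: no rule applies after step 2
NF edges: [(0, 2, 'q'), (3, 1, 'q'), (3, 2, 'q')]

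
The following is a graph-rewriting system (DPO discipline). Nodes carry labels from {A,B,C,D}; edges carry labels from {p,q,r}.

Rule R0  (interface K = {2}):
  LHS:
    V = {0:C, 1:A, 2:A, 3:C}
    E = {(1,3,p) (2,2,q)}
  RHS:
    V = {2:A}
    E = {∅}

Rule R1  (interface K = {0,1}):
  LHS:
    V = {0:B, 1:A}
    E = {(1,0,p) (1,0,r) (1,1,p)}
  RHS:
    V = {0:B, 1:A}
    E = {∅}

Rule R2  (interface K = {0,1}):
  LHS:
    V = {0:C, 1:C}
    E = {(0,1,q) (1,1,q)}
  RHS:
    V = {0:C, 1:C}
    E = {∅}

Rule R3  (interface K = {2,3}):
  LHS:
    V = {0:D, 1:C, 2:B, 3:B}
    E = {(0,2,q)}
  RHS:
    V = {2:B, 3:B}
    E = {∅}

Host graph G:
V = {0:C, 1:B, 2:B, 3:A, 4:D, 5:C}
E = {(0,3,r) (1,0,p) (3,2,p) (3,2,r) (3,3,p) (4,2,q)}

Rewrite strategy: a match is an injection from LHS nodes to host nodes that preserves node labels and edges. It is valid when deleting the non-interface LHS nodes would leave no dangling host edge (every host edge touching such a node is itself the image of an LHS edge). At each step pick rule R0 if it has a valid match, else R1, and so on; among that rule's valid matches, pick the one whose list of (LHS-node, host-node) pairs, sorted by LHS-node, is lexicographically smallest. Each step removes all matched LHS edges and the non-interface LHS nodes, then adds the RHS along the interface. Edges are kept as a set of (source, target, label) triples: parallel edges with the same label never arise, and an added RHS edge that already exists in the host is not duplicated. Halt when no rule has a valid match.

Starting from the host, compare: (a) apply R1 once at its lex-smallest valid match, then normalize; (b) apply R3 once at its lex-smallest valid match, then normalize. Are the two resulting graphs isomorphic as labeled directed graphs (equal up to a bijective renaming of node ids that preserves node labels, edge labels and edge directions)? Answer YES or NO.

Answer: YES

Steps:
branch R1-first: apply at {0↦2, 1↦3} → |E|=3, then 1 more step(s) → NF |V|=4 |E|=2 V={0:C, 1:B, 2:B, 3:A} E=0-r->3 1-p->0
branch R3-first: apply at {0↦4, 1↦5, 2↦2, 3↦1} → |E|=5, then 1 more step(s) → NF |V|=4 |E|=2 V={0:C, 1:B, 2:B, 3:A} E=0-r->3 1-p->0
graphs isomorphic (equal up to label-preserving node renaming)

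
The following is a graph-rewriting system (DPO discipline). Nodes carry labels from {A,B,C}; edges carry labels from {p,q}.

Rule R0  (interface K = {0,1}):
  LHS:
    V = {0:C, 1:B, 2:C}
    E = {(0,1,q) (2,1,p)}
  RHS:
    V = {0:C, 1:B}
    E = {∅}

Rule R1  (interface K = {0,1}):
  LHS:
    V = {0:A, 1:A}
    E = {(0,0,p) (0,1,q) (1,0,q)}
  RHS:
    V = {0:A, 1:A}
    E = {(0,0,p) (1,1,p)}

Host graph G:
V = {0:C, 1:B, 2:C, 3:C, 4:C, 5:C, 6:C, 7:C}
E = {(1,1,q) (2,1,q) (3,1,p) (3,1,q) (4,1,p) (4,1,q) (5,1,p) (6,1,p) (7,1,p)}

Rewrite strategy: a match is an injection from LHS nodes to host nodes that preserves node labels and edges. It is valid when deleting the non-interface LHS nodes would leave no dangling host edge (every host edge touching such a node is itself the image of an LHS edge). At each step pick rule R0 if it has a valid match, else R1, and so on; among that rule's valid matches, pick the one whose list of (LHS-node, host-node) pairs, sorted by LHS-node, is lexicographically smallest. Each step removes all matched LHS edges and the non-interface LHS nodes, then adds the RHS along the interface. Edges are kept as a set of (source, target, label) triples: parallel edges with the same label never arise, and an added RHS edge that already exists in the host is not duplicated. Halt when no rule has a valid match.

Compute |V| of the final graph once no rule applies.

[0] host  ⇒  8 nodes, 9 edges  {1-q->1 2-q->1 3-p->1 3-q->1 4-p->1 4-q->1 5-p->1 6-p->1 7-p->1}
[1] R0 @ {0↦2, 1↦1, 2↦5}  ⇒  7 nodes, 7 edges  {1-q->1 3-p->1 3-q->1 4-p->1 4-q->1 6-p->1 7-p->1}
[2] R0 @ {0↦3, 1↦1, 2↦6}  ⇒  6 nodes, 5 edges  {1-q->1 3-p->1 4-p->1 4-q->1 7-p->1}
[3] R0 @ {0↦4, 1↦1, 2↦3}  ⇒  5 nodes, 3 edges  {1-q->1 4-p->1 7-p->1}
normal form: no rule applies after step 3
NF nodes: {0:C, 1:B, 2:C, 4:C, 7:C}

Answer: 5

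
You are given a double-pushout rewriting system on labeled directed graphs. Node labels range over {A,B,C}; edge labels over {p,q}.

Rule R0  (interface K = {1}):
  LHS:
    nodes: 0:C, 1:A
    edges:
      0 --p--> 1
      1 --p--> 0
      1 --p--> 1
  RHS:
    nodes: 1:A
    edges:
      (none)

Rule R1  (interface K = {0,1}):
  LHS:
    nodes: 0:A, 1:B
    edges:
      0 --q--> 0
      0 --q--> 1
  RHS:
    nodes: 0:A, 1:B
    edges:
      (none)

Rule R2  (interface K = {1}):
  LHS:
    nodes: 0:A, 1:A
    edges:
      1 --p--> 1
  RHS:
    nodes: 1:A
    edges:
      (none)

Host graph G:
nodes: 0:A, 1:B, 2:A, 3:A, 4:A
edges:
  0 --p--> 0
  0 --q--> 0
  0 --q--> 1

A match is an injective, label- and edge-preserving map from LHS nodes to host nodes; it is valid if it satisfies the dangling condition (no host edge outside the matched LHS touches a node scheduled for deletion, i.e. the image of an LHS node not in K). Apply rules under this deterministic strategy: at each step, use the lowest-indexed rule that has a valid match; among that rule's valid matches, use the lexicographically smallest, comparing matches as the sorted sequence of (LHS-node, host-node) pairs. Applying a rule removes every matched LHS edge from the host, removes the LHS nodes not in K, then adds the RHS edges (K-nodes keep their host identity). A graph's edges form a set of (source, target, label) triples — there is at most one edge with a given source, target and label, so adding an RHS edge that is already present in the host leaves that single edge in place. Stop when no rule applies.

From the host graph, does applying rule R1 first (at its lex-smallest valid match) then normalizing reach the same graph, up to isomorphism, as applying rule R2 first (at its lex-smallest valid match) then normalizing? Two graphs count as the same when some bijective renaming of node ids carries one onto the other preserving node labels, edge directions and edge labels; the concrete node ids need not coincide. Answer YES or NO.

Answer: YES

Steps:
branch R1-first: apply at {0↦0, 1↦1} → |E|=1, then 1 more step(s) → NF |V|=4 |E|=0 V={0:A, 1:B, 3:A, 4:A} E=∅
branch R2-first: apply at {0↦2, 1↦0} → |E|=2, then 1 more step(s) → NF |V|=4 |E|=0 V={0:A, 1:B, 3:A, 4:A} E=∅
graphs isomorphic (equal up to label-preserving node renaming)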